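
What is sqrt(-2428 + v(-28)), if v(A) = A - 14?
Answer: I*sqrt(2470) ≈ 49.699*I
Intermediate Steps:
v(A) = -14 + A
sqrt(-2428 + v(-28)) = sqrt(-2428 + (-14 - 28)) = sqrt(-2428 - 42) = sqrt(-2470) = I*sqrt(2470)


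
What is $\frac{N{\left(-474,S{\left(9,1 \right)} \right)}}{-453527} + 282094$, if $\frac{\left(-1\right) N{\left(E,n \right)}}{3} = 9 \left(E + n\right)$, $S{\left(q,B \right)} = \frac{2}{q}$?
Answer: $\frac{127937232746}{453527} \approx 2.8209 \cdot 10^{5}$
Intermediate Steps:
$N{\left(E,n \right)} = - 27 E - 27 n$ ($N{\left(E,n \right)} = - 3 \cdot 9 \left(E + n\right) = - 3 \left(9 E + 9 n\right) = - 27 E - 27 n$)
$\frac{N{\left(-474,S{\left(9,1 \right)} \right)}}{-453527} + 282094 = \frac{\left(-27\right) \left(-474\right) - 27 \cdot \frac{2}{9}}{-453527} + 282094 = \left(12798 - 27 \cdot 2 \cdot \frac{1}{9}\right) \left(- \frac{1}{453527}\right) + 282094 = \left(12798 - 6\right) \left(- \frac{1}{453527}\right) + 282094 = 12792 \left(- \frac{1}{453527}\right) + 282094 = - \frac{12792}{453527} + 282094 = \frac{127937232746}{453527}$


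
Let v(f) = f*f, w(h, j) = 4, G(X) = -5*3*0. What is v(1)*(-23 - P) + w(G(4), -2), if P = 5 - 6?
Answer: -18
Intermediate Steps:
G(X) = 0 (G(X) = -15*0 = 0)
v(f) = f**2
P = -1
v(1)*(-23 - P) + w(G(4), -2) = 1**2*(-23 - 1*(-1)) + 4 = 1*(-23 + 1) + 4 = 1*(-22) + 4 = -22 + 4 = -18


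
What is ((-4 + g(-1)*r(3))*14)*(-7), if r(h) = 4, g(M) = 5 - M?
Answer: -1960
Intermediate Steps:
((-4 + g(-1)*r(3))*14)*(-7) = ((-4 + (5 - 1*(-1))*4)*14)*(-7) = ((-4 + (5 + 1)*4)*14)*(-7) = ((-4 + 6*4)*14)*(-7) = ((-4 + 24)*14)*(-7) = (20*14)*(-7) = 280*(-7) = -1960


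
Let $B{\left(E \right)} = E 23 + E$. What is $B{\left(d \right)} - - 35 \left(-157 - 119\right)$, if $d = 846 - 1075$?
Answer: $-15156$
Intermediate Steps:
$d = -229$ ($d = 846 - 1075 = -229$)
$B{\left(E \right)} = 24 E$ ($B{\left(E \right)} = 23 E + E = 24 E$)
$B{\left(d \right)} - - 35 \left(-157 - 119\right) = 24 \left(-229\right) - - 35 \left(-157 - 119\right) = -5496 - \left(-35\right) \left(-276\right) = -5496 - 9660 = -15156$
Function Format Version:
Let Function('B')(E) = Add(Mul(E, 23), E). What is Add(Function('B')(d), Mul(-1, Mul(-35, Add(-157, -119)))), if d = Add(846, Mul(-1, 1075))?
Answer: -15156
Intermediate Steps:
d = -229 (d = Add(846, -1075) = -229)
Function('B')(E) = Mul(24, E) (Function('B')(E) = Add(Mul(23, E), E) = Mul(24, E))
Add(Function('B')(d), Mul(-1, Mul(-35, Add(-157, -119)))) = Add(Mul(24, -229), Mul(-1, Mul(-35, Add(-157, -119)))) = Add(-5496, Mul(-1, Mul(-35, -276))) = Add(-5496, Mul(-1, 9660)) = Add(-5496, -9660) = -15156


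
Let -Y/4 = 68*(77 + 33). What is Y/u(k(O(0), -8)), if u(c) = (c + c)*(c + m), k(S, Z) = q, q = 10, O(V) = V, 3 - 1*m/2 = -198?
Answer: -374/103 ≈ -3.6311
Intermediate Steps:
m = 402 (m = 6 - 2*(-198) = 6 + 396 = 402)
k(S, Z) = 10
u(c) = 2*c*(402 + c) (u(c) = (c + c)*(c + 402) = (2*c)*(402 + c) = 2*c*(402 + c))
Y = -29920 (Y = -272*(77 + 33) = -272*110 = -4*7480 = -29920)
Y/u(k(O(0), -8)) = -29920*1/(20*(402 + 10)) = -29920/(2*10*412) = -29920/8240 = -29920*1/8240 = -374/103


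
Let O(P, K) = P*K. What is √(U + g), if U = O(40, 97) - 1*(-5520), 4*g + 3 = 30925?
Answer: √68522/2 ≈ 130.88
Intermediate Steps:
g = 15461/2 (g = -¾ + (¼)*30925 = -¾ + 30925/4 = 15461/2 ≈ 7730.5)
O(P, K) = K*P
U = 9400 (U = 97*40 - 1*(-5520) = 3880 + 5520 = 9400)
√(U + g) = √(9400 + 15461/2) = √(34261/2) = √68522/2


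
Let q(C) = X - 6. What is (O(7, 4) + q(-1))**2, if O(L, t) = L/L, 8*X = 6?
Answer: 289/16 ≈ 18.063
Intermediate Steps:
X = 3/4 (X = (1/8)*6 = 3/4 ≈ 0.75000)
q(C) = -21/4 (q(C) = 3/4 - 6 = -21/4)
O(L, t) = 1
(O(7, 4) + q(-1))**2 = (1 - 21/4)**2 = (-17/4)**2 = 289/16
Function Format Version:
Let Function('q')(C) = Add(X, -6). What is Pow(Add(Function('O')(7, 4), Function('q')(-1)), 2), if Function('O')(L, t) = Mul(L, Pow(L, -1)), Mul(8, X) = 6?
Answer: Rational(289, 16) ≈ 18.063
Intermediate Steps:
X = Rational(3, 4) (X = Mul(Rational(1, 8), 6) = Rational(3, 4) ≈ 0.75000)
Function('q')(C) = Rational(-21, 4) (Function('q')(C) = Add(Rational(3, 4), -6) = Rational(-21, 4))
Function('O')(L, t) = 1
Pow(Add(Function('O')(7, 4), Function('q')(-1)), 2) = Pow(Add(1, Rational(-21, 4)), 2) = Pow(Rational(-17, 4), 2) = Rational(289, 16)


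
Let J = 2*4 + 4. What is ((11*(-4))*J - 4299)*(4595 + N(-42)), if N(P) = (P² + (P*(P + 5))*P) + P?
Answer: 284556477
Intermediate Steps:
J = 12 (J = 8 + 4 = 12)
N(P) = P + P² + P²*(5 + P) (N(P) = (P² + (P*(5 + P))*P) + P = (P² + P²*(5 + P)) + P = P + P² + P²*(5 + P))
((11*(-4))*J - 4299)*(4595 + N(-42)) = ((11*(-4))*12 - 4299)*(4595 - 42*(1 + (-42)² + 6*(-42))) = (-44*12 - 4299)*(4595 - 42*(1 + 1764 - 252)) = (-528 - 4299)*(4595 - 42*1513) = -4827*(4595 - 63546) = -4827*(-58951) = 284556477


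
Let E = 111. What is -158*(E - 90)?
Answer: -3318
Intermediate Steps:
-158*(E - 90) = -158*(111 - 90) = -158*21 = -3318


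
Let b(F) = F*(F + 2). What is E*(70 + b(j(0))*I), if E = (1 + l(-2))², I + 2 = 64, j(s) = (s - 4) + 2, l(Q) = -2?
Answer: 70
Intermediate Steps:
j(s) = -2 + s (j(s) = (-4 + s) + 2 = -2 + s)
b(F) = F*(2 + F)
I = 62 (I = -2 + 64 = 62)
E = 1 (E = (1 - 2)² = (-1)² = 1)
E*(70 + b(j(0))*I) = 1*(70 + ((-2 + 0)*(2 + (-2 + 0)))*62) = 1*(70 - 2*(2 - 2)*62) = 1*(70 - 2*0*62) = 1*(70 + 0*62) = 1*(70 + 0) = 1*70 = 70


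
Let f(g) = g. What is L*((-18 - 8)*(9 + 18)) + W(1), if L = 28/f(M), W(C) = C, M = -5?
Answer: 19661/5 ≈ 3932.2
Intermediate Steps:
L = -28/5 (L = 28/(-5) = 28*(-⅕) = -28/5 ≈ -5.6000)
L*((-18 - 8)*(9 + 18)) + W(1) = -28*(-18 - 8)*(9 + 18)/5 + 1 = -(-728)*27/5 + 1 = -28/5*(-702) + 1 = 19656/5 + 1 = 19661/5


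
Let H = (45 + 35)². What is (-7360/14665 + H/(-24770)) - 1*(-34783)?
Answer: 252694397839/7265041 ≈ 34782.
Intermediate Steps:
H = 6400 (H = 80² = 6400)
(-7360/14665 + H/(-24770)) - 1*(-34783) = (-7360/14665 + 6400/(-24770)) - 1*(-34783) = (-7360*1/14665 + 6400*(-1/24770)) + 34783 = (-1472/2933 - 640/2477) + 34783 = -5523264/7265041 + 34783 = 252694397839/7265041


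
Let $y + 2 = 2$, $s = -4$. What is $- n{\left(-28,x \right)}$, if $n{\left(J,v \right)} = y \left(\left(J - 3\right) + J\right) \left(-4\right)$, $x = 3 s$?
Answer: $0$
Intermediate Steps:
$y = 0$ ($y = -2 + 2 = 0$)
$x = -12$ ($x = 3 \left(-4\right) = -12$)
$n{\left(J,v \right)} = 0$ ($n{\left(J,v \right)} = 0 \left(\left(J - 3\right) + J\right) \left(-4\right) = 0 \left(\left(-3 + J\right) + J\right) \left(-4\right) = 0 \left(-3 + 2 J\right) \left(-4\right) = 0 \left(-4\right) = 0$)
$- n{\left(-28,x \right)} = \left(-1\right) 0 = 0$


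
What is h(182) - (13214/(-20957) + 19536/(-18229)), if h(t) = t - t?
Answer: 650293958/382025153 ≈ 1.7022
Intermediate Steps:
h(t) = 0
h(182) - (13214/(-20957) + 19536/(-18229)) = 0 - (13214/(-20957) + 19536/(-18229)) = 0 - (13214*(-1/20957) + 19536*(-1/18229)) = 0 - (-13214/20957 - 19536/18229) = 0 - 1*(-650293958/382025153) = 0 + 650293958/382025153 = 650293958/382025153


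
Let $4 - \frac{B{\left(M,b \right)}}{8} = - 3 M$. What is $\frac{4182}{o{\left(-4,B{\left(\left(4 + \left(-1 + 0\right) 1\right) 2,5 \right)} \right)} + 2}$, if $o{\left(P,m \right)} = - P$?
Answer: $697$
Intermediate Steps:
$B{\left(M,b \right)} = 32 + 24 M$ ($B{\left(M,b \right)} = 32 - 8 \left(- 3 M\right) = 32 + 24 M$)
$\frac{4182}{o{\left(-4,B{\left(\left(4 + \left(-1 + 0\right) 1\right) 2,5 \right)} \right)} + 2} = \frac{4182}{\left(-1\right) \left(-4\right) + 2} = \frac{4182}{4 + 2} = \frac{4182}{6} = 4182 \cdot \frac{1}{6} = 697$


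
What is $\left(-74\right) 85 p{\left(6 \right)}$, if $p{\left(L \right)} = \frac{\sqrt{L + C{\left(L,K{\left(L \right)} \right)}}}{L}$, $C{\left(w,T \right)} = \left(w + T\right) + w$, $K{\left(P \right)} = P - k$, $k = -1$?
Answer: $- \frac{15725}{3} \approx -5241.7$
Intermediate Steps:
$K{\left(P \right)} = 1 + P$ ($K{\left(P \right)} = P - -1 = P + 1 = 1 + P$)
$C{\left(w,T \right)} = T + 2 w$ ($C{\left(w,T \right)} = \left(T + w\right) + w = T + 2 w$)
$p{\left(L \right)} = \frac{\sqrt{1 + 4 L}}{L}$ ($p{\left(L \right)} = \frac{\sqrt{L + \left(\left(1 + L\right) + 2 L\right)}}{L} = \frac{\sqrt{L + \left(1 + 3 L\right)}}{L} = \frac{\sqrt{1 + 4 L}}{L}$)
$\left(-74\right) 85 p{\left(6 \right)} = \left(-74\right) 85 \frac{\sqrt{1 + 4 \cdot 6}}{6} = - 6290 \frac{\sqrt{1 + 24}}{6} = - 6290 \frac{\sqrt{25}}{6} = - 6290 \cdot \frac{1}{6} \cdot 5 = \left(-6290\right) \frac{5}{6} = - \frac{15725}{3}$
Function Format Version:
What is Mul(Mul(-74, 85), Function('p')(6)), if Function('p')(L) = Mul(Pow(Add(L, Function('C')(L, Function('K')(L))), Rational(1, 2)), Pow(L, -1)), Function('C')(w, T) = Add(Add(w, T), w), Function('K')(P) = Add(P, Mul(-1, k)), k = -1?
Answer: Rational(-15725, 3) ≈ -5241.7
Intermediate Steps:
Function('K')(P) = Add(1, P) (Function('K')(P) = Add(P, Mul(-1, -1)) = Add(P, 1) = Add(1, P))
Function('C')(w, T) = Add(T, Mul(2, w)) (Function('C')(w, T) = Add(Add(T, w), w) = Add(T, Mul(2, w)))
Function('p')(L) = Mul(Pow(L, -1), Pow(Add(1, Mul(4, L)), Rational(1, 2))) (Function('p')(L) = Mul(Pow(Add(L, Add(Add(1, L), Mul(2, L))), Rational(1, 2)), Pow(L, -1)) = Mul(Pow(Add(L, Add(1, Mul(3, L))), Rational(1, 2)), Pow(L, -1)) = Mul(Pow(Add(1, Mul(4, L)), Rational(1, 2)), Pow(L, -1)) = Mul(Pow(L, -1), Pow(Add(1, Mul(4, L)), Rational(1, 2))))
Mul(Mul(-74, 85), Function('p')(6)) = Mul(Mul(-74, 85), Mul(Pow(6, -1), Pow(Add(1, Mul(4, 6)), Rational(1, 2)))) = Mul(-6290, Mul(Rational(1, 6), Pow(Add(1, 24), Rational(1, 2)))) = Mul(-6290, Mul(Rational(1, 6), Pow(25, Rational(1, 2)))) = Mul(-6290, Mul(Rational(1, 6), 5)) = Mul(-6290, Rational(5, 6)) = Rational(-15725, 3)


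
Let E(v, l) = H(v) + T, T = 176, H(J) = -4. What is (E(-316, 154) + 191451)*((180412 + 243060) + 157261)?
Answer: 111281799659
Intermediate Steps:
E(v, l) = 172 (E(v, l) = -4 + 176 = 172)
(E(-316, 154) + 191451)*((180412 + 243060) + 157261) = (172 + 191451)*((180412 + 243060) + 157261) = 191623*(423472 + 157261) = 191623*580733 = 111281799659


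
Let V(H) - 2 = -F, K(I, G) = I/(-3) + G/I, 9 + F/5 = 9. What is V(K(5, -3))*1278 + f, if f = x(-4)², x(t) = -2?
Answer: 2560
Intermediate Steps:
F = 0 (F = -45 + 5*9 = -45 + 45 = 0)
K(I, G) = -I/3 + G/I (K(I, G) = I*(-⅓) + G/I = -I/3 + G/I)
V(H) = 2 (V(H) = 2 - 1*0 = 2 + 0 = 2)
f = 4 (f = (-2)² = 4)
V(K(5, -3))*1278 + f = 2*1278 + 4 = 2556 + 4 = 2560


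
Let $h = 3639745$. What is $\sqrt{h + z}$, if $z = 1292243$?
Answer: $2 \sqrt{1232997} \approx 2220.8$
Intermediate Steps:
$\sqrt{h + z} = \sqrt{3639745 + 1292243} = \sqrt{4931988} = 2 \sqrt{1232997}$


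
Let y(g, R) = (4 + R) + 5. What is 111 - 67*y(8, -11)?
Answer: 245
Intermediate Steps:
y(g, R) = 9 + R
111 - 67*y(8, -11) = 111 - 67*(9 - 11) = 111 - 67*(-2) = 111 + 134 = 245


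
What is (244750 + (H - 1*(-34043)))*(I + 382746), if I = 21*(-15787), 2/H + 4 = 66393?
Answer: 948001637105901/66389 ≈ 1.4279e+10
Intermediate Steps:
H = 2/66389 (H = 2/(-4 + 66393) = 2/66389 ≈ 3.0125e-5)
I = -331527
(244750 + (H - 1*(-34043)))*(I + 382746) = (244750 + (2/66389 - 1*(-34043)))*(-331527 + 382746) = (244750 + (2/66389 + 34043))*51219 = (244750 + 2260080729/66389)*51219 = (18508788479/66389)*51219 = 948001637105901/66389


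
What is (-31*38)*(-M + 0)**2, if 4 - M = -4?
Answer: -75392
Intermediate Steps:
M = 8 (M = 4 - 1*(-4) = 4 + 4 = 8)
(-31*38)*(-M + 0)**2 = (-31*38)*(-1*8 + 0)**2 = -1178*(-8 + 0)**2 = -1178*(-8)**2 = -1178*64 = -75392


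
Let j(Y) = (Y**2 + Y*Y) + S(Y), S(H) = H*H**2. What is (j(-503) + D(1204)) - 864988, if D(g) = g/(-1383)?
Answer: -176501914555/1383 ≈ -1.2762e+8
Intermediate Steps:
S(H) = H**3
D(g) = -g/1383 (D(g) = g*(-1/1383) = -g/1383)
j(Y) = Y**3 + 2*Y**2 (j(Y) = (Y**2 + Y*Y) + Y**3 = (Y**2 + Y**2) + Y**3 = 2*Y**2 + Y**3 = Y**3 + 2*Y**2)
(j(-503) + D(1204)) - 864988 = ((-503)**2*(2 - 503) - 1/1383*1204) - 864988 = (253009*(-501) - 1204/1383) - 864988 = (-126757509 - 1204/1383) - 864988 = -175305636151/1383 - 864988 = -176501914555/1383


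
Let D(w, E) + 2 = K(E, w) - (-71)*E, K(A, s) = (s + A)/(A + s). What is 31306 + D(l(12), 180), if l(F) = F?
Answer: 44085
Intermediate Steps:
K(A, s) = 1 (K(A, s) = (A + s)/(A + s) = 1)
D(w, E) = -1 + 71*E (D(w, E) = -2 + (1 - (-71)*E) = -2 + (1 + 71*E) = -1 + 71*E)
31306 + D(l(12), 180) = 31306 + (-1 + 71*180) = 31306 + (-1 + 12780) = 31306 + 12779 = 44085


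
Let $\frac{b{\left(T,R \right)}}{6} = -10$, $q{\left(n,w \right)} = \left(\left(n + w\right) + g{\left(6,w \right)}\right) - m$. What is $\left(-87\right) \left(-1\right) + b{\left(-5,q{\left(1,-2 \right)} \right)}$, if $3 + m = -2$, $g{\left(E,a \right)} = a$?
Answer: $27$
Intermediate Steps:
$m = -5$ ($m = -3 - 2 = -5$)
$q{\left(n,w \right)} = 5 + n + 2 w$ ($q{\left(n,w \right)} = \left(\left(n + w\right) + w\right) - -5 = \left(n + 2 w\right) + 5 = 5 + n + 2 w$)
$b{\left(T,R \right)} = -60$ ($b{\left(T,R \right)} = 6 \left(-10\right) = -60$)
$\left(-87\right) \left(-1\right) + b{\left(-5,q{\left(1,-2 \right)} \right)} = \left(-87\right) \left(-1\right) - 60 = 87 - 60 = 27$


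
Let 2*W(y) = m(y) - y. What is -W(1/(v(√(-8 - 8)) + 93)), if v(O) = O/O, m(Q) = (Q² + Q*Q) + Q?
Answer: -1/8836 ≈ -0.00011317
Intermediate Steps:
m(Q) = Q + 2*Q² (m(Q) = (Q² + Q²) + Q = 2*Q² + Q = Q + 2*Q²)
v(O) = 1
W(y) = -y/2 + y*(1 + 2*y)/2 (W(y) = (y*(1 + 2*y) - y)/2 = (-y + y*(1 + 2*y))/2 = -y/2 + y*(1 + 2*y)/2)
-W(1/(v(√(-8 - 8)) + 93)) = -(1/(1 + 93))² = -(1/94)² = -1*1/8836 = -1/8836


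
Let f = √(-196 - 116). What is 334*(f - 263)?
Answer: -87842 + 668*I*√78 ≈ -87842.0 + 5899.6*I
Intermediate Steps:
f = 2*I*√78 (f = √(-312) = 2*I*√78 ≈ 17.664*I)
334*(f - 263) = 334*(2*I*√78 - 263) = 334*(-263 + 2*I*√78) = -87842 + 668*I*√78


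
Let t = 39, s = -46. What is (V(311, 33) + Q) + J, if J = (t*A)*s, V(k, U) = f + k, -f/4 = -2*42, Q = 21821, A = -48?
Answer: 108580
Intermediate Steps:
f = 336 (f = -(-8)*42 = -4*(-84) = 336)
V(k, U) = 336 + k
J = 86112 (J = (39*(-48))*(-46) = -1872*(-46) = 86112)
(V(311, 33) + Q) + J = ((336 + 311) + 21821) + 86112 = (647 + 21821) + 86112 = 22468 + 86112 = 108580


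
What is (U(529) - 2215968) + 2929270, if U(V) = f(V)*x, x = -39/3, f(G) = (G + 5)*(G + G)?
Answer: -6631334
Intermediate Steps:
f(G) = 2*G*(5 + G) (f(G) = (5 + G)*(2*G) = 2*G*(5 + G))
x = -13 (x = -39*1/3 = -13)
U(V) = -26*V*(5 + V) (U(V) = (2*V*(5 + V))*(-13) = -26*V*(5 + V))
(U(529) - 2215968) + 2929270 = (-26*529*(5 + 529) - 2215968) + 2929270 = (-26*529*534 - 2215968) + 2929270 = (-7344636 - 2215968) + 2929270 = -9560604 + 2929270 = -6631334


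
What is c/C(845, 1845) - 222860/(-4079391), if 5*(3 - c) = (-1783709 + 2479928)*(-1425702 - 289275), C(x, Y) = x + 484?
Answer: 1623597036470603366/9035851065 ≈ 1.7968e+8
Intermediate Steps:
C(x, Y) = 484 + x
c = 1193999571978/5 (c = 3 - (-1783709 + 2479928)*(-1425702 - 289275)/5 = 3 - 696219*(-1714977)/5 = 3 - 1/5*(-1193999571963) = 3 + 1193999571963/5 = 1193999571978/5 ≈ 2.3880e+11)
c/C(845, 1845) - 222860/(-4079391) = 1193999571978/(5*(484 + 845)) - 222860/(-4079391) = (1193999571978/5)/1329 - 222860*(-1/4079391) = (1193999571978/5)*(1/1329) + 222860/4079391 = 397999857326/2215 + 222860/4079391 = 1623597036470603366/9035851065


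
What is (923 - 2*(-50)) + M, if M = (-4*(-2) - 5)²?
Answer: 1032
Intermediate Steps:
M = 9 (M = (8 - 5)² = 3² = 9)
(923 - 2*(-50)) + M = (923 - 2*(-50)) + 9 = (923 + 100) + 9 = 1023 + 9 = 1032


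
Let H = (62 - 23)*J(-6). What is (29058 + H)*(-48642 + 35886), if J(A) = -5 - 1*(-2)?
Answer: -369171396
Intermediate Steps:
J(A) = -3 (J(A) = -5 + 2 = -3)
H = -117 (H = (62 - 23)*(-3) = 39*(-3) = -117)
(29058 + H)*(-48642 + 35886) = (29058 - 117)*(-48642 + 35886) = 28941*(-12756) = -369171396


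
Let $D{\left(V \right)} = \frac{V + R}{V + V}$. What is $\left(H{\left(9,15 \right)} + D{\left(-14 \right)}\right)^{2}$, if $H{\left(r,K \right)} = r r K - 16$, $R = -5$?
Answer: $\frac{1128355281}{784} \approx 1.4392 \cdot 10^{6}$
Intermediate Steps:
$H{\left(r,K \right)} = -16 + K r^{2}$ ($H{\left(r,K \right)} = r^{2} K - 16 = K r^{2} - 16 = -16 + K r^{2}$)
$D{\left(V \right)} = \frac{-5 + V}{2 V}$ ($D{\left(V \right)} = \frac{V - 5}{V + V} = \frac{-5 + V}{2 V}$)
$\left(H{\left(9,15 \right)} + D{\left(-14 \right)}\right)^{2} = \left(\left(-16 + 15 \cdot 9^{2}\right) + \frac{-5 - 14}{2 \left(-14\right)}\right)^{2} = \left(\left(-16 + 15 \cdot 81\right) + \frac{1}{2} \left(- \frac{1}{14}\right) \left(-19\right)\right)^{2} = \left(\left(-16 + 1215\right) + \frac{19}{28}\right)^{2} = \left(1199 + \frac{19}{28}\right)^{2} = \left(\frac{33591}{28}\right)^{2} = \frac{1128355281}{784}$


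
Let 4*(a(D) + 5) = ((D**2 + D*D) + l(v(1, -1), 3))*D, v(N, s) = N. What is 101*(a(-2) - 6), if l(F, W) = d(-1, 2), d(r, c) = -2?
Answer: -1414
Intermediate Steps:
l(F, W) = -2
a(D) = -5 + D*(-2 + 2*D**2)/4 (a(D) = -5 + (((D**2 + D*D) - 2)*D)/4 = -5 + (((D**2 + D**2) - 2)*D)/4 = -5 + ((2*D**2 - 2)*D)/4 = -5 + ((-2 + 2*D**2)*D)/4 = -5 + (D*(-2 + 2*D**2))/4 = -5 + D*(-2 + 2*D**2)/4)
101*(a(-2) - 6) = 101*((-5 + (1/2)*(-2)**3 - 1/2*(-2)) - 6) = 101*((-5 + (1/2)*(-8) + 1) - 6) = 101*((-5 - 4 + 1) - 6) = 101*(-8 - 6) = 101*(-14) = -1414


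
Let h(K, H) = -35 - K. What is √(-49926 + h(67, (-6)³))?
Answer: 2*I*√12507 ≈ 223.67*I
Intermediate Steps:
√(-49926 + h(67, (-6)³)) = √(-49926 + (-35 - 1*67)) = √(-49926 + (-35 - 67)) = √(-49926 - 102) = √(-50028) = 2*I*√12507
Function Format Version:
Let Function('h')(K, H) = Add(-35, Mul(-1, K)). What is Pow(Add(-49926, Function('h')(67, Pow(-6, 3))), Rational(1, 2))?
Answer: Mul(2, I, Pow(12507, Rational(1, 2))) ≈ Mul(223.67, I)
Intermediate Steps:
Pow(Add(-49926, Function('h')(67, Pow(-6, 3))), Rational(1, 2)) = Pow(Add(-49926, Add(-35, Mul(-1, 67))), Rational(1, 2)) = Pow(Add(-49926, Add(-35, -67)), Rational(1, 2)) = Pow(Add(-49926, -102), Rational(1, 2)) = Pow(-50028, Rational(1, 2)) = Mul(2, I, Pow(12507, Rational(1, 2)))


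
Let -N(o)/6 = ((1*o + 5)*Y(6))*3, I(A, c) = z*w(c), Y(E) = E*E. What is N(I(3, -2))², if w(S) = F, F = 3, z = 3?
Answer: 82301184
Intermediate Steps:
w(S) = 3
Y(E) = E²
I(A, c) = 9 (I(A, c) = 3*3 = 9)
N(o) = -3240 - 648*o (N(o) = -6*(1*o + 5)*6²*3 = -6*(o + 5)*36*3 = -6*(5 + o)*36*3 = -6*(180 + 36*o)*3 = -6*(540 + 108*o) = -3240 - 648*o)
N(I(3, -2))² = (-3240 - 648*9)² = (-3240 - 5832)² = (-9072)² = 82301184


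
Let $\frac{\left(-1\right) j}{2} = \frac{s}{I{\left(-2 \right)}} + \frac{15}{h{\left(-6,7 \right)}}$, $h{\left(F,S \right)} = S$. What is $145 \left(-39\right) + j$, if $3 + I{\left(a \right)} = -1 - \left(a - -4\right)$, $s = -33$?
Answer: $- \frac{39692}{7} \approx -5670.3$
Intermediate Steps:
$I{\left(a \right)} = -8 - a$ ($I{\left(a \right)} = -3 - \left(1 + 4 + a\right) = -3 - \left(5 + a\right) = -8 - a$)
$j = - \frac{107}{7}$ ($j = - 2 \left(- \frac{33}{-8 - -2} + \frac{15}{7}\right) = - 2 \left(- \frac{33}{-8 + 2} + 15 \cdot \frac{1}{7}\right) = - 2 \left(- \frac{33}{-6} + \frac{15}{7}\right) = - 2 \left(\left(-33\right) \left(- \frac{1}{6}\right) + \frac{15}{7}\right) = - 2 \left(\frac{11}{2} + \frac{15}{7}\right) = \left(-2\right) \frac{107}{14} = - \frac{107}{7} \approx -15.286$)
$145 \left(-39\right) + j = 145 \left(-39\right) - \frac{107}{7} = -5655 - \frac{107}{7} = - \frac{39692}{7}$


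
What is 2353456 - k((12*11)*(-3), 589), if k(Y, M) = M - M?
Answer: 2353456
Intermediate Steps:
k(Y, M) = 0
2353456 - k((12*11)*(-3), 589) = 2353456 - 1*0 = 2353456 + 0 = 2353456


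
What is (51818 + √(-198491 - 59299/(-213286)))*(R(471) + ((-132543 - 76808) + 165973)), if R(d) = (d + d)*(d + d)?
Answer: 43733666548 + 421993*I*√9029525116599322/106643 ≈ 4.3734e+10 + 3.7602e+8*I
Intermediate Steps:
R(d) = 4*d² (R(d) = (2*d)*(2*d) = 4*d²)
(51818 + √(-198491 - 59299/(-213286)))*(R(471) + ((-132543 - 76808) + 165973)) = (51818 + √(-198491 - 59299/(-213286)))*(4*471² + ((-132543 - 76808) + 165973)) = (51818 + √(-198491 - 59299*(-1/213286)))*(4*221841 + (-209351 + 165973)) = (51818 + √(-198491 + 59299/213286))*(887364 - 43378) = (51818 + √(-42335292127/213286))*843986 = (51818 + I*√9029525116599322/213286)*843986 = 43733666548 + 421993*I*√9029525116599322/106643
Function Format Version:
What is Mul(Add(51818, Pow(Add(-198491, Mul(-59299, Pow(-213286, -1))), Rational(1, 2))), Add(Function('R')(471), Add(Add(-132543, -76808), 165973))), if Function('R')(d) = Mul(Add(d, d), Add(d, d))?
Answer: Add(43733666548, Mul(Rational(421993, 106643), I, Pow(9029525116599322, Rational(1, 2)))) ≈ Add(4.3734e+10, Mul(3.7602e+8, I))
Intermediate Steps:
Function('R')(d) = Mul(4, Pow(d, 2)) (Function('R')(d) = Mul(Mul(2, d), Mul(2, d)) = Mul(4, Pow(d, 2)))
Mul(Add(51818, Pow(Add(-198491, Mul(-59299, Pow(-213286, -1))), Rational(1, 2))), Add(Function('R')(471), Add(Add(-132543, -76808), 165973))) = Mul(Add(51818, Pow(Add(-198491, Mul(-59299, Pow(-213286, -1))), Rational(1, 2))), Add(Mul(4, Pow(471, 2)), Add(Add(-132543, -76808), 165973))) = Mul(Add(51818, Pow(Add(-198491, Mul(-59299, Rational(-1, 213286))), Rational(1, 2))), Add(Mul(4, 221841), Add(-209351, 165973))) = Mul(Add(51818, Pow(Add(-198491, Rational(59299, 213286)), Rational(1, 2))), Add(887364, -43378)) = Mul(Add(51818, Pow(Rational(-42335292127, 213286), Rational(1, 2))), 843986) = Mul(Add(51818, Mul(Rational(1, 213286), I, Pow(9029525116599322, Rational(1, 2)))), 843986) = Add(43733666548, Mul(Rational(421993, 106643), I, Pow(9029525116599322, Rational(1, 2))))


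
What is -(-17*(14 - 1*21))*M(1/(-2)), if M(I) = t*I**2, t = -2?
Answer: 119/2 ≈ 59.500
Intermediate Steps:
M(I) = -2*I**2
-(-17*(14 - 1*21))*M(1/(-2)) = -(-17*(14 - 1*21))*(-2*(1/(-2))**2) = -(-17*(14 - 21))*(-2*(-1/2)**2) = -(-17*(-7))*(-2*1/4) = -119*(-1)/2 = -1*(-119/2) = 119/2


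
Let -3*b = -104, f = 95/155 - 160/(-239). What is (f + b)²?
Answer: 638463323521/494039529 ≈ 1292.3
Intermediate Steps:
f = 9501/7409 (f = 95*(1/155) - 160*(-1/239) = 19/31 + 160/239 = 9501/7409 ≈ 1.2824)
b = 104/3 (b = -⅓*(-104) = 104/3 ≈ 34.667)
(f + b)² = (9501/7409 + 104/3)² = (799039/22227)² = 638463323521/494039529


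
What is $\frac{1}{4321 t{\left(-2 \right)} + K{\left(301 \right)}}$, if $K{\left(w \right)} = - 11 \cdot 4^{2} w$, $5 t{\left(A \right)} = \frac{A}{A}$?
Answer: $- \frac{5}{260559} \approx -1.919 \cdot 10^{-5}$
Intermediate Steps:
$t{\left(A \right)} = \frac{1}{5}$ ($t{\left(A \right)} = \frac{A \frac{1}{A}}{5} = \frac{1}{5} \cdot 1 = \frac{1}{5}$)
$K{\left(w \right)} = - 176 w$ ($K{\left(w \right)} = - 11 \cdot 16 w = - 176 w$)
$\frac{1}{4321 t{\left(-2 \right)} + K{\left(301 \right)}} = \frac{1}{4321 \cdot \frac{1}{5} - 52976} = \frac{1}{\frac{4321}{5} - 52976} = \frac{1}{- \frac{260559}{5}} = - \frac{5}{260559}$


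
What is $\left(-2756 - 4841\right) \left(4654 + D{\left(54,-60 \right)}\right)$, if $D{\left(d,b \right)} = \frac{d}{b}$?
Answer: $- \frac{353496007}{10} \approx -3.535 \cdot 10^{7}$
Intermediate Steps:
$\left(-2756 - 4841\right) \left(4654 + D{\left(54,-60 \right)}\right) = \left(-2756 - 4841\right) \left(4654 + \frac{54}{-60}\right) = - 7597 \left(4654 + 54 \left(- \frac{1}{60}\right)\right) = - 7597 \left(4654 - \frac{9}{10}\right) = \left(-7597\right) \frac{46531}{10} = - \frac{353496007}{10}$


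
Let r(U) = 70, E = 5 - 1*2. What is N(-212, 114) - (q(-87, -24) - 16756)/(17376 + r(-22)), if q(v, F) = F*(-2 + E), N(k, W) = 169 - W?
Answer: 488155/8723 ≈ 55.962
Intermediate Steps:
E = 3 (E = 5 - 2 = 3)
q(v, F) = F (q(v, F) = F*(-2 + 3) = F*1 = F)
N(-212, 114) - (q(-87, -24) - 16756)/(17376 + r(-22)) = (169 - 1*114) - (-24 - 16756)/(17376 + 70) = (169 - 114) - (-16780)/17446 = 55 - (-16780)/17446 = 55 - 1*(-8390/8723) = 55 + 8390/8723 = 488155/8723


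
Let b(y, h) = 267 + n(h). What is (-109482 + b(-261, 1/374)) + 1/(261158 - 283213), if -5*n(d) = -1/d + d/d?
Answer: -2407091523/22055 ≈ -1.0914e+5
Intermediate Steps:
n(d) = -⅕ + 1/(5*d) (n(d) = -(-1/d + d/d)/5 = -(-1/d + 1)/5 = -(1 - 1/d)/5 = -⅕ + 1/(5*d))
b(y, h) = 267 + (1 - h)/(5*h)
(-109482 + b(-261, 1/374)) + 1/(261158 - 283213) = (-109482 + (1 + 1334/374)/(5*(1/374))) + 1/(261158 - 283213) = (-109482 + (1 + 1334*(1/374))/(5*(1/374))) + 1/(-22055) = (-109482 + (⅕)*374*(1 + 667/187)) - 1/22055 = (-109482 + (⅕)*374*(854/187)) - 1/22055 = (-109482 + 1708/5) - 1/22055 = -545702/5 - 1/22055 = -2407091523/22055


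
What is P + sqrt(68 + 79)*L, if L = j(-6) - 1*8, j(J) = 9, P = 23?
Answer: 23 + 7*sqrt(3) ≈ 35.124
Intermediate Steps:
L = 1 (L = 9 - 1*8 = 9 - 8 = 1)
P + sqrt(68 + 79)*L = 23 + sqrt(68 + 79)*1 = 23 + sqrt(147)*1 = 23 + (7*sqrt(3))*1 = 23 + 7*sqrt(3)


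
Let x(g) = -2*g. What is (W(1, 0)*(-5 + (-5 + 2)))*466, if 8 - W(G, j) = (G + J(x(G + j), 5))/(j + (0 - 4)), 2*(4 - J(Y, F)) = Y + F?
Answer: -33086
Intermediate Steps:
J(Y, F) = 4 - F/2 - Y/2 (J(Y, F) = 4 - (Y + F)/2 = 4 - (F + Y)/2 = 4 + (-F/2 - Y/2) = 4 - F/2 - Y/2)
W(G, j) = 8 - (3/2 + j + 2*G)/(-4 + j) (W(G, j) = 8 - (G + (4 - ½*5 - (-1)*(G + j)))/(j + (0 - 4)) = 8 - (G + (4 - 5/2 - (-2*G - 2*j)/2))/(j - 4) = 8 - (G + (4 - 5/2 + (G + j)))/(-4 + j) = 8 - (G + (3/2 + G + j))/(-4 + j) = 8 - (3/2 + j + 2*G)/(-4 + j))
(W(1, 0)*(-5 + (-5 + 2)))*466 = (((-67 - 4*1 + 14*0)/(2*(-4 + 0)))*(-5 + (-5 + 2)))*466 = (((½)*(-67 - 4 + 0)/(-4))*(-5 - 3))*466 = (((½)*(-¼)*(-71))*(-8))*466 = ((71/8)*(-8))*466 = -71*466 = -33086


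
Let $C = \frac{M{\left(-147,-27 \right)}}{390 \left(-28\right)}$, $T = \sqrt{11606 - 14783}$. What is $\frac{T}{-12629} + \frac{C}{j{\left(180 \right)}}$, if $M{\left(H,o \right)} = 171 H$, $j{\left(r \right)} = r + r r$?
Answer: $\frac{133}{1882400} - \frac{3 i \sqrt{353}}{12629} \approx 7.0654 \cdot 10^{-5} - 0.0044631 i$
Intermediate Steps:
$j{\left(r \right)} = r + r^{2}$
$T = 3 i \sqrt{353}$ ($T = \sqrt{-3177} = 3 i \sqrt{353} \approx 56.365 i$)
$C = \frac{1197}{520}$ ($C = \frac{171 \left(-147\right)}{390 \left(-28\right)} = - \frac{25137}{-10920} = \left(-25137\right) \left(- \frac{1}{10920}\right) = \frac{1197}{520} \approx 2.3019$)
$\frac{T}{-12629} + \frac{C}{j{\left(180 \right)}} = \frac{3 i \sqrt{353}}{-12629} + \frac{1197}{520 \cdot 180 \left(1 + 180\right)} = 3 i \sqrt{353} \left(- \frac{1}{12629}\right) + \frac{1197}{520 \cdot 180 \cdot 181} = - \frac{3 i \sqrt{353}}{12629} + \frac{1197}{520 \cdot 32580} = - \frac{3 i \sqrt{353}}{12629} + \frac{1197}{520} \cdot \frac{1}{32580} = - \frac{3 i \sqrt{353}}{12629} + \frac{133}{1882400} = \frac{133}{1882400} - \frac{3 i \sqrt{353}}{12629}$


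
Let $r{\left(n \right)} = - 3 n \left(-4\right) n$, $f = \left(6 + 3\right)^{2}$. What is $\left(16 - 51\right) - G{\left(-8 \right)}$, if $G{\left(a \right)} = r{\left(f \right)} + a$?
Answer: $-78759$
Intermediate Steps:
$f = 81$ ($f = 9^{2} = 81$)
$r{\left(n \right)} = 12 n^{2}$ ($r{\left(n \right)} = 12 n n = 12 n^{2}$)
$G{\left(a \right)} = 78732 + a$ ($G{\left(a \right)} = 12 \cdot 81^{2} + a = 12 \cdot 6561 + a = 78732 + a$)
$\left(16 - 51\right) - G{\left(-8 \right)} = \left(16 - 51\right) - \left(78732 - 8\right) = -35 - 78724 = -78759$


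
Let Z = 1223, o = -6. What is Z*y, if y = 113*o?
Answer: -829194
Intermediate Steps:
y = -678 (y = 113*(-6) = -678)
Z*y = 1223*(-678) = -829194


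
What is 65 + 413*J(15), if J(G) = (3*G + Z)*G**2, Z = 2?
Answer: 4367540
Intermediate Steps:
J(G) = G**2*(2 + 3*G) (J(G) = (3*G + 2)*G**2 = (2 + 3*G)*G**2 = G**2*(2 + 3*G))
65 + 413*J(15) = 65 + 413*(15**2*(2 + 3*15)) = 65 + 413*(225*(2 + 45)) = 65 + 413*(225*47) = 65 + 413*10575 = 65 + 4367475 = 4367540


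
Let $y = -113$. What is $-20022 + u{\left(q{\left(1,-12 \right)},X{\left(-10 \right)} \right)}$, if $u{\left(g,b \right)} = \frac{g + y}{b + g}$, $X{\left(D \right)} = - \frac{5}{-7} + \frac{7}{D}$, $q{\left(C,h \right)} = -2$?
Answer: $- \frac{2775008}{139} \approx -19964.0$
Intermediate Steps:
$X{\left(D \right)} = \frac{5}{7} + \frac{7}{D}$ ($X{\left(D \right)} = \left(-5\right) \left(- \frac{1}{7}\right) + \frac{7}{D} = \frac{5}{7} + \frac{7}{D}$)
$u{\left(g,b \right)} = \frac{-113 + g}{b + g}$ ($u{\left(g,b \right)} = \frac{g - 113}{b + g} = \frac{-113 + g}{b + g}$)
$-20022 + u{\left(q{\left(1,-12 \right)},X{\left(-10 \right)} \right)} = -20022 + \frac{-113 - 2}{\left(\frac{5}{7} + \frac{7}{-10}\right) - 2} = -20022 + \frac{1}{\left(\frac{5}{7} + 7 \left(- \frac{1}{10}\right)\right) - 2} \left(-115\right) = -20022 + \frac{1}{\left(\frac{5}{7} - \frac{7}{10}\right) - 2} \left(-115\right) = -20022 + \frac{1}{\frac{1}{70} - 2} \left(-115\right) = -20022 + \frac{1}{- \frac{139}{70}} \left(-115\right) = -20022 - - \frac{8050}{139} = -20022 + \frac{8050}{139} = - \frac{2775008}{139}$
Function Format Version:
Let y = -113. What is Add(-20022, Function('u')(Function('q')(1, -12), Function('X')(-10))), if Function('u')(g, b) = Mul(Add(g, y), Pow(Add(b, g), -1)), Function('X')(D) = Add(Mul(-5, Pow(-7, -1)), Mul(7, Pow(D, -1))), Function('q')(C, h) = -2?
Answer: Rational(-2775008, 139) ≈ -19964.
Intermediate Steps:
Function('X')(D) = Add(Rational(5, 7), Mul(7, Pow(D, -1))) (Function('X')(D) = Add(Mul(-5, Rational(-1, 7)), Mul(7, Pow(D, -1))) = Add(Rational(5, 7), Mul(7, Pow(D, -1))))
Function('u')(g, b) = Mul(Pow(Add(b, g), -1), Add(-113, g)) (Function('u')(g, b) = Mul(Add(g, -113), Pow(Add(b, g), -1)) = Mul(Add(-113, g), Pow(Add(b, g), -1)) = Mul(Pow(Add(b, g), -1), Add(-113, g)))
Add(-20022, Function('u')(Function('q')(1, -12), Function('X')(-10))) = Add(-20022, Mul(Pow(Add(Add(Rational(5, 7), Mul(7, Pow(-10, -1))), -2), -1), Add(-113, -2))) = Add(-20022, Mul(Pow(Add(Add(Rational(5, 7), Mul(7, Rational(-1, 10))), -2), -1), -115)) = Add(-20022, Mul(Pow(Add(Add(Rational(5, 7), Rational(-7, 10)), -2), -1), -115)) = Add(-20022, Mul(Pow(Add(Rational(1, 70), -2), -1), -115)) = Add(-20022, Mul(Pow(Rational(-139, 70), -1), -115)) = Add(-20022, Mul(Rational(-70, 139), -115)) = Add(-20022, Rational(8050, 139)) = Rational(-2775008, 139)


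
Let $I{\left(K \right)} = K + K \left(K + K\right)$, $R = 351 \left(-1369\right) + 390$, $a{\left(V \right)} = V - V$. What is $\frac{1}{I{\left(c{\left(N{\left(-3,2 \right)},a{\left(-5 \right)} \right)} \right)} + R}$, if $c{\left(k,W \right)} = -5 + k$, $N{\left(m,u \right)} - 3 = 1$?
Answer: $- \frac{1}{480128} \approx -2.0828 \cdot 10^{-6}$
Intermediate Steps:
$N{\left(m,u \right)} = 4$ ($N{\left(m,u \right)} = 3 + 1 = 4$)
$a{\left(V \right)} = 0$
$R = -480129$ ($R = -480519 + 390 = -480129$)
$I{\left(K \right)} = K + 2 K^{2}$ ($I{\left(K \right)} = K + K 2 K = K + 2 K^{2}$)
$\frac{1}{I{\left(c{\left(N{\left(-3,2 \right)},a{\left(-5 \right)} \right)} \right)} + R} = \frac{1}{\left(-5 + 4\right) \left(1 + 2 \left(-5 + 4\right)\right) - 480129} = \frac{1}{- (1 + 2 \left(-1\right)) - 480129} = \frac{1}{- (1 - 2) - 480129} = \frac{1}{\left(-1\right) \left(-1\right) - 480129} = \frac{1}{1 - 480129} = \frac{1}{-480128} = - \frac{1}{480128}$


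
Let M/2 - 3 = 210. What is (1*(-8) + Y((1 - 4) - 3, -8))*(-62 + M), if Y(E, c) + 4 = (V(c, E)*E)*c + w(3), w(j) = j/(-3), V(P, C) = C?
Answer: -109564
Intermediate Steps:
w(j) = -j/3 (w(j) = j*(-⅓) = -j/3)
M = 426 (M = 6 + 2*210 = 6 + 420 = 426)
Y(E, c) = -5 + c*E² (Y(E, c) = -4 + ((E*E)*c - ⅓*3) = -4 + (E²*c - 1) = -4 + (c*E² - 1) = -4 + (-1 + c*E²) = -5 + c*E²)
(1*(-8) + Y((1 - 4) - 3, -8))*(-62 + M) = (1*(-8) + (-5 - 8*((1 - 4) - 3)²))*(-62 + 426) = (-8 + (-5 - 8*(-3 - 3)²))*364 = (-8 + (-5 - 8*(-6)²))*364 = (-8 + (-5 - 8*36))*364 = (-8 + (-5 - 288))*364 = (-8 - 293)*364 = -301*364 = -109564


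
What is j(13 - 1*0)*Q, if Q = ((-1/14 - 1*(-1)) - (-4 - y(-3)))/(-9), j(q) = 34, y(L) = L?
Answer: -51/7 ≈ -7.2857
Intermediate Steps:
Q = -3/14 (Q = ((-1/14 - 1*(-1)) - (-4 - 1*(-3)))/(-9) = ((-1*1/14 + 1) - (-4 + 3))*(-⅑) = ((-1/14 + 1) - 1*(-1))*(-⅑) = (13/14 + 1)*(-⅑) = (27/14)*(-⅑) = -3/14 ≈ -0.21429)
j(13 - 1*0)*Q = 34*(-3/14) = -51/7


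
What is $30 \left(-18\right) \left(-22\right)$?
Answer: $11880$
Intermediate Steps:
$30 \left(-18\right) \left(-22\right) = \left(-540\right) \left(-22\right) = 11880$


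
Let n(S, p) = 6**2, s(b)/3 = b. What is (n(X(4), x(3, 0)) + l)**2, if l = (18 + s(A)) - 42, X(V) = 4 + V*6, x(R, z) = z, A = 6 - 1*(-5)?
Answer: 2025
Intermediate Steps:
A = 11 (A = 6 + 5 = 11)
X(V) = 4 + 6*V
s(b) = 3*b
n(S, p) = 36
l = 9 (l = (18 + 3*11) - 42 = (18 + 33) - 42 = 51 - 42 = 9)
(n(X(4), x(3, 0)) + l)**2 = (36 + 9)**2 = 45**2 = 2025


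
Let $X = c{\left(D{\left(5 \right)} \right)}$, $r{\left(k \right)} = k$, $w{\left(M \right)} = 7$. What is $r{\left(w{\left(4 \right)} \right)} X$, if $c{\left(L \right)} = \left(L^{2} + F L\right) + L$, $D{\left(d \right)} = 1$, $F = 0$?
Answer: $14$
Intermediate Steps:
$c{\left(L \right)} = L + L^{2}$ ($c{\left(L \right)} = \left(L^{2} + 0 L\right) + L = \left(L^{2} + 0\right) + L = L^{2} + L = L + L^{2}$)
$X = 2$ ($X = 1 \left(1 + 1\right) = 1 \cdot 2 = 2$)
$r{\left(w{\left(4 \right)} \right)} X = 7 \cdot 2 = 14$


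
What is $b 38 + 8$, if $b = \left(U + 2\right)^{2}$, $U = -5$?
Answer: $350$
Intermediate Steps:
$b = 9$ ($b = \left(-5 + 2\right)^{2} = \left(-3\right)^{2} = 9$)
$b 38 + 8 = 9 \cdot 38 + 8 = 342 + 8 = 350$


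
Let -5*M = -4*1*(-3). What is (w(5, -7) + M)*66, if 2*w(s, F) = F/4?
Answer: -4323/20 ≈ -216.15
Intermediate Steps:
w(s, F) = F/8 (w(s, F) = (F/4)/2 = F/8)
M = -12/5 (M = -(-4*1)*(-3)/5 = -(-4)*(-3)/5 = -⅕*12 = -12/5 ≈ -2.4000)
(w(5, -7) + M)*66 = ((⅛)*(-7) - 12/5)*66 = (-7/8 - 12/5)*66 = -131/40*66 = -4323/20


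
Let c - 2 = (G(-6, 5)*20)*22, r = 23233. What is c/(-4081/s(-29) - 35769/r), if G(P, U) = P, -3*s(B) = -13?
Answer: 398376251/142453308 ≈ 2.7965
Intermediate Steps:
s(B) = 13/3 (s(B) = -⅓*(-13) = 13/3)
c = -2638 (c = 2 - 6*20*22 = 2 - 120*22 = 2 - 2640 = -2638)
c/(-4081/s(-29) - 35769/r) = -2638/(-4081/13/3 - 35769/23233) = -2638/(-4081*3/13 - 35769*1/23233) = -2638/(-12243/13 - 35769/23233) = -2638/(-284906616/302029) = -2638*(-302029/284906616) = 398376251/142453308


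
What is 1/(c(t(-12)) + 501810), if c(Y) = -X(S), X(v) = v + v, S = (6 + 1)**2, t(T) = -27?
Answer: 1/501712 ≈ 1.9932e-6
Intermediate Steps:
S = 49 (S = 7**2 = 49)
X(v) = 2*v
c(Y) = -98 (c(Y) = -2*49 = -1*98 = -98)
1/(c(t(-12)) + 501810) = 1/(-98 + 501810) = 1/501712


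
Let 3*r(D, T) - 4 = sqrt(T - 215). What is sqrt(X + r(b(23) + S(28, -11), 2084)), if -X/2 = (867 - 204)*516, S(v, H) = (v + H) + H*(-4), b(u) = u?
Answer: sqrt(-6157932 + 3*sqrt(1869))/3 ≈ 827.16*I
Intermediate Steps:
S(v, H) = v - 3*H (S(v, H) = (H + v) - 4*H = v - 3*H)
X = -684216 (X = -2*(867 - 204)*516 = -1326*516 = -2*342108 = -684216)
r(D, T) = 4/3 + sqrt(-215 + T)/3 (r(D, T) = 4/3 + sqrt(T - 215)/3 = 4/3 + sqrt(-215 + T)/3)
sqrt(X + r(b(23) + S(28, -11), 2084)) = sqrt(-684216 + (4/3 + sqrt(-215 + 2084)/3)) = sqrt(-684216 + (4/3 + sqrt(1869)/3)) = sqrt(-2052644/3 + sqrt(1869)/3)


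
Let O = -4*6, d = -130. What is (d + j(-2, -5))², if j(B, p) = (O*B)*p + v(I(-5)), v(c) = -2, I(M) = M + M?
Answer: 138384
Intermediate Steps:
I(M) = 2*M
O = -24
j(B, p) = -2 - 24*B*p (j(B, p) = (-24*B)*p - 2 = -24*B*p - 2 = -2 - 24*B*p)
(d + j(-2, -5))² = (-130 + (-2 - 24*(-2)*(-5)))² = (-130 + (-2 - 240))² = (-130 - 242)² = (-372)² = 138384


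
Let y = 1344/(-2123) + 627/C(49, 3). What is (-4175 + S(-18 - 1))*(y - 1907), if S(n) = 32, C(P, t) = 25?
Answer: 413954076072/53075 ≈ 7.7994e+6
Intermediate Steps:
y = 1297521/53075 (y = 1344/(-2123) + 627/25 = 1344*(-1/2123) + 627*(1/25) = -1344/2123 + 627/25 = 1297521/53075 ≈ 24.447)
(-4175 + S(-18 - 1))*(y - 1907) = (-4175 + 32)*(1297521/53075 - 1907) = -4143*(-99916504/53075) = 413954076072/53075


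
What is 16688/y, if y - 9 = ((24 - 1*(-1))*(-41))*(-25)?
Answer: 1192/1831 ≈ 0.65101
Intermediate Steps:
y = 25634 (y = 9 + ((24 - 1*(-1))*(-41))*(-25) = 9 + ((24 + 1)*(-41))*(-25) = 9 + (25*(-41))*(-25) = 9 - 1025*(-25) = 9 + 25625 = 25634)
16688/y = 16688/25634 = 16688*(1/25634) = 1192/1831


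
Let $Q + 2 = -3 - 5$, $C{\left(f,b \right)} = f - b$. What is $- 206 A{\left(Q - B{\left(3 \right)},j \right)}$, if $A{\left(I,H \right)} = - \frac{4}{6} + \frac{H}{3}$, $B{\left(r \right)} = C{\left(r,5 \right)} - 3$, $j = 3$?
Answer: $- \frac{206}{3} \approx -68.667$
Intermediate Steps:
$B{\left(r \right)} = -8 + r$ ($B{\left(r \right)} = \left(r - 5\right) - 3 = \left(-5 + r\right) - 3 = -8 + r$)
$Q = -10$ ($Q = -2 - 8 = -10$)
$A{\left(I,H \right)} = - \frac{2}{3} + \frac{H}{3}$ ($A{\left(I,H \right)} = \left(-4\right) \frac{1}{6} + H \frac{1}{3} = - \frac{2}{3} + \frac{H}{3}$)
$- 206 A{\left(Q - B{\left(3 \right)},j \right)} = - 206 \left(- \frac{2}{3} + \frac{1}{3} \cdot 3\right) = - 206 \left(- \frac{2}{3} + 1\right) = \left(-206\right) \frac{1}{3} = - \frac{206}{3}$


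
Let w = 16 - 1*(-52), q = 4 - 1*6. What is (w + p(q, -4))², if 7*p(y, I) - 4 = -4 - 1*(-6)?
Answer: 232324/49 ≈ 4741.3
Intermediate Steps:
q = -2 (q = 4 - 6 = -2)
w = 68 (w = 16 + 52 = 68)
p(y, I) = 6/7 (p(y, I) = 4/7 + (-4 - 1*(-6))/7 = 4/7 + (-4 + 6)/7 = 4/7 + (⅐)*2 = 4/7 + 2/7 = 6/7)
(w + p(q, -4))² = (68 + 6/7)² = (482/7)² = 232324/49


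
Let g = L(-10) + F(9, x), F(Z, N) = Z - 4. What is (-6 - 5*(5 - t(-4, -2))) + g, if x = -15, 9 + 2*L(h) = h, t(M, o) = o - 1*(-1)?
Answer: -81/2 ≈ -40.500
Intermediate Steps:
t(M, o) = 1 + o (t(M, o) = o + 1 = 1 + o)
L(h) = -9/2 + h/2
F(Z, N) = -4 + Z
g = -9/2 (g = (-9/2 + (½)*(-10)) + (-4 + 9) = (-9/2 - 5) + 5 = -19/2 + 5 = -9/2 ≈ -4.5000)
(-6 - 5*(5 - t(-4, -2))) + g = (-6 - 5*(5 - (1 - 2))) - 9/2 = (-6 - 5*(5 - 1*(-1))) - 9/2 = (-6 - 5*(5 + 1)) - 9/2 = (-6 - 5*6) - 9/2 = (-6 - 30) - 9/2 = -36 - 9/2 = -81/2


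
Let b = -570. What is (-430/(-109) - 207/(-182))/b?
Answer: -100823/11307660 ≈ -0.0089163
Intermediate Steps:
(-430/(-109) - 207/(-182))/b = (-430/(-109) - 207/(-182))/(-570) = (-430*(-1/109) - 207*(-1/182))*(-1/570) = (430/109 + 207/182)*(-1/570) = (100823/19838)*(-1/570) = -100823/11307660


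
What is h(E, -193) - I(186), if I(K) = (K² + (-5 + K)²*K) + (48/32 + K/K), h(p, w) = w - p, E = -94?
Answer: -12256487/2 ≈ -6.1282e+6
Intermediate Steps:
I(K) = 5/2 + K² + K*(-5 + K)² (I(K) = (K² + K*(-5 + K)²) + (48*(1/32) + 1) = (K² + K*(-5 + K)²) + (3/2 + 1) = (K² + K*(-5 + K)²) + 5/2 = 5/2 + K² + K*(-5 + K)²)
h(E, -193) - I(186) = (-193 - 1*(-94)) - (5/2 + 186² + 186*(-5 + 186)²) = (-193 + 94) - (5/2 + 34596 + 186*181²) = -99 - (5/2 + 34596 + 186*32761) = -99 - (5/2 + 34596 + 6093546) = -99 - 1*12256289/2 = -99 - 12256289/2 = -12256487/2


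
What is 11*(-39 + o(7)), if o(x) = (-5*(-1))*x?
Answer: -44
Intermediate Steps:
o(x) = 5*x
11*(-39 + o(7)) = 11*(-39 + 5*7) = 11*(-39 + 35) = 11*(-4) = -44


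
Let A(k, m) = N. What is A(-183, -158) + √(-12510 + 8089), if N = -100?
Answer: -100 + I*√4421 ≈ -100.0 + 66.491*I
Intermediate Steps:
A(k, m) = -100
A(-183, -158) + √(-12510 + 8089) = -100 + √(-12510 + 8089) = -100 + √(-4421) = -100 + I*√4421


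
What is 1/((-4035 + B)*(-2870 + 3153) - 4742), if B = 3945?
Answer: -1/30212 ≈ -3.3099e-5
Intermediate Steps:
1/((-4035 + B)*(-2870 + 3153) - 4742) = 1/((-4035 + 3945)*(-2870 + 3153) - 4742) = 1/(-90*283 - 4742) = 1/(-25470 - 4742) = 1/(-30212) = -1/30212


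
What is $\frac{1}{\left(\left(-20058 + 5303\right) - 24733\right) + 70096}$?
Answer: $\frac{1}{30608} \approx 3.2671 \cdot 10^{-5}$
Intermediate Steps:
$\frac{1}{\left(\left(-20058 + 5303\right) - 24733\right) + 70096} = \frac{1}{\left(-14755 - 24733\right) + 70096} = \frac{1}{-39488 + 70096} = \frac{1}{30608}$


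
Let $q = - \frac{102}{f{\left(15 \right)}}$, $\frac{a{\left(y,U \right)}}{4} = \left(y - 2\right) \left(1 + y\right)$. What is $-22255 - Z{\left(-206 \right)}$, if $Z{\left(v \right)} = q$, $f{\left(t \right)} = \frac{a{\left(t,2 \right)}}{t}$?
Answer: $- \frac{9257315}{416} \approx -22253.0$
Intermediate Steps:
$a{\left(y,U \right)} = 4 \left(1 + y\right) \left(-2 + y\right)$ ($a{\left(y,U \right)} = 4 \left(y - 2\right) \left(1 + y\right) = 4 \left(-2 + y\right) \left(1 + y\right) = 4 \left(1 + y\right) \left(-2 + y\right)$)
$f{\left(t \right)} = \frac{-8 - 4 t + 4 t^{2}}{t}$
$q = - \frac{765}{416}$ ($q = - \frac{102}{-4 - \frac{8}{15} + 4 \cdot 15} = - \frac{102}{-4 - \frac{8}{15} + 60} = - \frac{102}{\frac{832}{15}} = \left(-102\right) \frac{15}{832} = - \frac{765}{416} \approx -1.8389$)
$Z{\left(v \right)} = - \frac{765}{416}$
$-22255 - Z{\left(-206 \right)} = -22255 - - \frac{765}{416} = -22255 + \frac{765}{416} = - \frac{9257315}{416}$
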